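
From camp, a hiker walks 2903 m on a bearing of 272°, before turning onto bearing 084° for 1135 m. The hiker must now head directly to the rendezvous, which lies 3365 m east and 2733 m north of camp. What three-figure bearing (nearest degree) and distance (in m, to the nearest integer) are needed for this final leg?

Leg 1 (272°, 2903 m): east 2903 sin 272° = -2901.23, north 2903 cos 272° = 101.31
Leg 2 (084°, 1135 m): east 1135 sin 84° = 1128.78, north 1135 cos 84° = 118.64
Current position: (-1772.45, 219.95). Target: (3365, 2733). Remaining: Δeast = 5137.45, Δnorth = 2513.05.
Bearing = atan2(5137.45, 2513.05) mod 360° = 63.93°; distance = √((5137.45)² + (2513.05)²) = 5719.160 m.

064°, 5719 m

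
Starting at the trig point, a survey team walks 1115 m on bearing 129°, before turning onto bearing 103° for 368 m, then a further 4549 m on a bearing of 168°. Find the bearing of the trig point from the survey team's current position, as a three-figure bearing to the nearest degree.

337°

Leg 1 (129°, 1115 m): east 1115 sin 129° = 866.52, north 1115 cos 129° = -701.69
Leg 2 (103°, 368 m): east 368 sin 103° = 358.57, north 368 cos 103° = -82.78
Leg 3 (168°, 4549 m): east 4549 sin 168° = 945.79, north 4549 cos 168° = -4449.59
Net displacement: 2170.88 east, -5234.07 north. Direction back to start is (-2170.88, 5234.07): bearing = atan2(-2170.88, 5234.07) mod 360° = 337.47° ≈ 337°.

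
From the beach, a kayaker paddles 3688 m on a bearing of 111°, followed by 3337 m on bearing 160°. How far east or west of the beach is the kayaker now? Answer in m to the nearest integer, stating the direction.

Leg 1 (111°, 3688 m): east 3688 sin 111° = 3443.04, north 3688 cos 111° = -1321.66
Leg 2 (160°, 3337 m): east 3337 sin 160° = 1141.32, north 3337 cos 160° = -3135.75
Net east component: 4584.37 m.

4584 m east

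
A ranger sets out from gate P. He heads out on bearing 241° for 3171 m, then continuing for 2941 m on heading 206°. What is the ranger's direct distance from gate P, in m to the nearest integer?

5830 m

Leg 1 (241°, 3171 m): east 3171 sin 241° = -2773.42, north 3171 cos 241° = -1537.33
Leg 2 (206°, 2941 m): east 2941 sin 206° = -1289.25, north 2941 cos 206° = -2643.35
Net: -4062.67 east, -4180.68 north. Distance = √((-4062.67)² + (-4180.68)²) = 5829.528 m.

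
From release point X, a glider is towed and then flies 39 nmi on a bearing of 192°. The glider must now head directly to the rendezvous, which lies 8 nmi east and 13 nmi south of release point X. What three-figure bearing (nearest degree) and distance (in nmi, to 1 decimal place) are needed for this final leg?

Leg 1 (192°, 39 nmi): east 39 sin 192° = -8.11, north 39 cos 192° = -38.15
Current position: (-8.11, -38.15). Target: (8, -13). Remaining: Δeast = 16.11, Δnorth = 25.15.
Bearing = atan2(16.11, 25.15) mod 360° = 32.64°; distance = √((16.11)² + (25.15)²) = 29.865 nmi.

033°, 29.9 nmi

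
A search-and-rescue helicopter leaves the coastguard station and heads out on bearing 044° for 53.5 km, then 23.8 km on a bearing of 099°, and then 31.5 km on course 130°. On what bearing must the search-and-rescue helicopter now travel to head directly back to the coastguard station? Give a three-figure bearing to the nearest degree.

260°

Leg 1 (044°, 53.5 km): east 53.5 sin 44° = 37.16, north 53.5 cos 44° = 38.48
Leg 2 (099°, 23.8 km): east 23.8 sin 99° = 23.51, north 23.8 cos 99° = -3.72
Leg 3 (130°, 31.5 km): east 31.5 sin 130° = 24.13, north 31.5 cos 130° = -20.25
Net displacement: 84.80 east, 14.51 north. Direction back to start is (-84.80, -14.51): bearing = atan2(-84.80, -14.51) mod 360° = 260.29° ≈ 260°.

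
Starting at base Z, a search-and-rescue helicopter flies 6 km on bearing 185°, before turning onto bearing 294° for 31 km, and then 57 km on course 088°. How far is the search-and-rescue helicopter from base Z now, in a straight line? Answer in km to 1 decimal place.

Leg 1 (185°, 6 km): east 6 sin 185° = -0.52, north 6 cos 185° = -5.98
Leg 2 (294°, 31 km): east 31 sin 294° = -28.32, north 31 cos 294° = 12.61
Leg 3 (088°, 57 km): east 57 sin 88° = 56.97, north 57 cos 88° = 1.99
Net: 28.12 east, 8.62 north. Distance = √((28.12)² + (8.62)²) = 29.414 km.

29.4 km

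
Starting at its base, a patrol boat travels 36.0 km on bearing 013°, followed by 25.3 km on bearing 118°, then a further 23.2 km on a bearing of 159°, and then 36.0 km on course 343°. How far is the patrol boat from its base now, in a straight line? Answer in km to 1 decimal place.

Leg 1 (013°, 36.0 km): east 36.0 sin 13° = 8.10, north 36.0 cos 13° = 35.08
Leg 2 (118°, 25.3 km): east 25.3 sin 118° = 22.34, north 25.3 cos 118° = -11.88
Leg 3 (159°, 23.2 km): east 23.2 sin 159° = 8.31, north 23.2 cos 159° = -21.66
Leg 4 (343°, 36.0 km): east 36.0 sin 343° = -10.53, north 36.0 cos 343° = 34.43
Net: 28.23 east, 35.97 north. Distance = √((28.23)² + (35.97)²) = 45.720 km.

45.7 km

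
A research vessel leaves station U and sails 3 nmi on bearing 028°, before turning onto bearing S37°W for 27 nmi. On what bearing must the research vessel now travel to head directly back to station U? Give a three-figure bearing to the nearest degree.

038°

Leg 1 (028°, 3 nmi): east 3 sin 28° = 1.41, north 3 cos 28° = 2.65
Leg 2 (S37°W, 27 nmi): east 27 sin 217° = -16.25, north 27 cos 217° = -21.56
Net displacement: -14.84 east, -18.91 north. Direction back to start is (14.84, 18.91): bearing = atan2(14.84, 18.91) mod 360° = 38.12° ≈ 038°.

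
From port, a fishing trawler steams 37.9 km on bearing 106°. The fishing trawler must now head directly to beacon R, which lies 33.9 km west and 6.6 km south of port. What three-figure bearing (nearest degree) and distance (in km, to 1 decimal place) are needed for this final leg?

273°, 70.4 km

Leg 1 (106°, 37.9 km): east 37.9 sin 106° = 36.43, north 37.9 cos 106° = -10.45
Current position: (36.43, -10.45). Target: (-33.9, -6.6). Remaining: Δeast = -70.33, Δnorth = 3.85.
Bearing = atan2(-70.33, 3.85) mod 360° = 273.13°; distance = √((-70.33)² + (3.85)²) = 70.437 km.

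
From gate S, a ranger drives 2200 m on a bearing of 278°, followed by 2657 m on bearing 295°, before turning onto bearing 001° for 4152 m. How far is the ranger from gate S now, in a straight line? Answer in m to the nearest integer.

Leg 1 (278°, 2200 m): east 2200 sin 278° = -2178.59, north 2200 cos 278° = 306.18
Leg 2 (295°, 2657 m): east 2657 sin 295° = -2408.06, north 2657 cos 295° = 1122.90
Leg 3 (001°, 4152 m): east 4152 sin 1° = 72.46, north 4152 cos 1° = 4151.37
Net: -4514.19 east, 5580.45 north. Distance = √((-4514.19)² + (5580.45)²) = 7177.691 m.

7178 m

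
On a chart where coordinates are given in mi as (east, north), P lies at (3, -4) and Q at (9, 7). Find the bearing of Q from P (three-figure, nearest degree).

029°

Δeast = 9 − 3 = 6.00; Δnorth = 7 − -4 = 11.00.
Bearing = atan2(Δeast, Δnorth) mod 360° = 28.61° ≈ 029°.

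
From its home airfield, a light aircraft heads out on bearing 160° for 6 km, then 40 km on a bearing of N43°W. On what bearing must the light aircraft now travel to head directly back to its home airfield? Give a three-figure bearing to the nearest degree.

Leg 1 (160°, 6 km): east 6 sin 160° = 2.05, north 6 cos 160° = -5.64
Leg 2 (N43°W, 40 km): east 40 sin 317° = -27.28, north 40 cos 317° = 29.25
Net displacement: -25.23 east, 23.62 north. Direction back to start is (25.23, -23.62): bearing = atan2(25.23, -23.62) mod 360° = 133.11° ≈ 133°.

133°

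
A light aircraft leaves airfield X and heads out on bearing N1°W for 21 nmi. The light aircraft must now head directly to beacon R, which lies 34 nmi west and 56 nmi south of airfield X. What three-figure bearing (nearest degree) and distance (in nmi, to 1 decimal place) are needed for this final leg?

Leg 1 (N1°W, 21 nmi): east 21 sin 359° = -0.37, north 21 cos 359° = 21.00
Current position: (-0.37, 21.00). Target: (-34, -56). Remaining: Δeast = -33.63, Δnorth = -77.00.
Bearing = atan2(-33.63, -77.00) mod 360° = 203.60°; distance = √((-33.63)² + (-77.00)²) = 84.022 nmi.

204°, 84.0 nmi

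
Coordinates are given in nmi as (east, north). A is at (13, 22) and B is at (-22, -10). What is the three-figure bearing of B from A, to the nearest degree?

Δeast = -22 − 13 = -35.00; Δnorth = -10 − 22 = -32.00.
Bearing = atan2(Δeast, Δnorth) mod 360° = 227.56° ≈ 228°.

228°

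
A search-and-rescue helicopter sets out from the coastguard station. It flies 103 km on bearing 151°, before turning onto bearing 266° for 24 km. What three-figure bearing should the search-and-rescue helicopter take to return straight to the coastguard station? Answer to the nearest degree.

Leg 1 (151°, 103 km): east 103 sin 151° = 49.94, north 103 cos 151° = -90.09
Leg 2 (266°, 24 km): east 24 sin 266° = -23.94, north 24 cos 266° = -1.67
Net displacement: 25.99 east, -91.76 north. Direction back to start is (-25.99, 91.76): bearing = atan2(-25.99, 91.76) mod 360° = 344.18° ≈ 344°.

344°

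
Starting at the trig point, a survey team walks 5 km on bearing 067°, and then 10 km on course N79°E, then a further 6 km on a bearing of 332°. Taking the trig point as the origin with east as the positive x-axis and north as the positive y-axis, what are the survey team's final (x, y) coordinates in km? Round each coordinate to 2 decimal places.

(11.60, 9.16)

Leg 1 (067°, 5 km): east 5 sin 67° = 4.60, north 5 cos 67° = 1.95
Leg 2 (N79°E, 10 km): east 10 sin 79° = 9.82, north 10 cos 79° = 1.91
Leg 3 (332°, 6 km): east 6 sin 332° = -2.82, north 6 cos 332° = 5.30
Summing: 11.60 km east, 9.16 km north → (11.60, 9.16).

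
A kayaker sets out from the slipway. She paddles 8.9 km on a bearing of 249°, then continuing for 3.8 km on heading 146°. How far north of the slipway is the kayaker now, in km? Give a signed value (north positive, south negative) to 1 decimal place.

Leg 1 (249°, 8.9 km): east 8.9 sin 249° = -8.31, north 8.9 cos 249° = -3.19
Leg 2 (146°, 3.8 km): east 3.8 sin 146° = 2.12, north 3.8 cos 146° = -3.15
Net north component: -6.34 km.

-6.3 km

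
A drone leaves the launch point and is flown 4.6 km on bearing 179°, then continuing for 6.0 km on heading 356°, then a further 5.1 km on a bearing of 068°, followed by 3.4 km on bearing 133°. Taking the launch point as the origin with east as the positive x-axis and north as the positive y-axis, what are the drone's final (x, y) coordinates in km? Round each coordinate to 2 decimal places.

Leg 1 (179°, 4.6 km): east 4.6 sin 179° = 0.08, north 4.6 cos 179° = -4.60
Leg 2 (356°, 6.0 km): east 6.0 sin 356° = -0.42, north 6.0 cos 356° = 5.99
Leg 3 (068°, 5.1 km): east 5.1 sin 68° = 4.73, north 5.1 cos 68° = 1.91
Leg 4 (133°, 3.4 km): east 3.4 sin 133° = 2.49, north 3.4 cos 133° = -2.32
Summing: 6.88 km east, 0.98 km north → (6.88, 0.98).

(6.88, 0.98)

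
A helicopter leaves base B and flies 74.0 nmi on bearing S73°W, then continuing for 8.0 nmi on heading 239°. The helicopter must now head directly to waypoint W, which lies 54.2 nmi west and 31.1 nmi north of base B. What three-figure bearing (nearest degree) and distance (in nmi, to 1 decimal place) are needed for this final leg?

Leg 1 (S73°W, 74.0 nmi): east 74.0 sin 253° = -70.77, north 74.0 cos 253° = -21.64
Leg 2 (239°, 8.0 nmi): east 8.0 sin 239° = -6.86, north 8.0 cos 239° = -4.12
Current position: (-77.62, -25.76). Target: (-54.2, 31.1). Remaining: Δeast = 23.42, Δnorth = 56.86.
Bearing = atan2(23.42, 56.86) mod 360° = 22.39°; distance = √((23.42)² + (56.86)²) = 61.492 nmi.

022°, 61.5 nmi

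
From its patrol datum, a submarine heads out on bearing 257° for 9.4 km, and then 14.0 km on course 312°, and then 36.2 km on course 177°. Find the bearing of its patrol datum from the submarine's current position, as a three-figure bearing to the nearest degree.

031°

Leg 1 (257°, 9.4 km): east 9.4 sin 257° = -9.16, north 9.4 cos 257° = -2.11
Leg 2 (312°, 14.0 km): east 14.0 sin 312° = -10.40, north 14.0 cos 312° = 9.37
Leg 3 (177°, 36.2 km): east 36.2 sin 177° = 1.89, north 36.2 cos 177° = -36.15
Net displacement: -17.67 east, -28.90 north. Direction back to start is (17.67, 28.90): bearing = atan2(17.67, 28.90) mod 360° = 31.44° ≈ 031°.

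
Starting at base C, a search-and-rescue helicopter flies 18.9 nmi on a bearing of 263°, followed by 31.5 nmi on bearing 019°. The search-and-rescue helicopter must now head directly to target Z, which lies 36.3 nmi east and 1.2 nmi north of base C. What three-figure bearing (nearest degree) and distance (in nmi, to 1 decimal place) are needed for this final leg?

120°, 51.9 nmi

Leg 1 (263°, 18.9 nmi): east 18.9 sin 263° = -18.76, north 18.9 cos 263° = -2.30
Leg 2 (019°, 31.5 nmi): east 31.5 sin 19° = 10.26, north 31.5 cos 19° = 29.78
Current position: (-8.50, 27.48). Target: (36.3, 1.2). Remaining: Δeast = 44.80, Δnorth = -26.28.
Bearing = atan2(44.80, -26.28) mod 360° = 120.39°; distance = √((44.80)² + (-26.28)²) = 51.943 nmi.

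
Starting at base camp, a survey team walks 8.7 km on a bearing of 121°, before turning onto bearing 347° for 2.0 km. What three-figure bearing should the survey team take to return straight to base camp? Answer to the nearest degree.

Leg 1 (121°, 8.7 km): east 8.7 sin 121° = 7.46, north 8.7 cos 121° = -4.48
Leg 2 (347°, 2.0 km): east 2.0 sin 347° = -0.45, north 2.0 cos 347° = 1.95
Net displacement: 7.01 east, -2.53 north. Direction back to start is (-7.01, 2.53): bearing = atan2(-7.01, 2.53) mod 360° = 289.87° ≈ 290°.

290°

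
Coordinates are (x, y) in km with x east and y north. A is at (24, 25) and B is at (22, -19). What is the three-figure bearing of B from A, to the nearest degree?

183°

Δeast = 22 − 24 = -2.00; Δnorth = -19 − 25 = -44.00.
Bearing = atan2(Δeast, Δnorth) mod 360° = 182.60° ≈ 183°.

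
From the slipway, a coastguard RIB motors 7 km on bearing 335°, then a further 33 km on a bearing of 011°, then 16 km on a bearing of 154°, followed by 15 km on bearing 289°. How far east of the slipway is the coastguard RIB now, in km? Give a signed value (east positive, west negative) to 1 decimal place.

Leg 1 (335°, 7 km): east 7 sin 335° = -2.96, north 7 cos 335° = 6.34
Leg 2 (011°, 33 km): east 33 sin 11° = 6.30, north 33 cos 11° = 32.39
Leg 3 (154°, 16 km): east 16 sin 154° = 7.01, north 16 cos 154° = -14.38
Leg 4 (289°, 15 km): east 15 sin 289° = -14.18, north 15 cos 289° = 4.88
Net east component: -3.83 km.

-3.8 km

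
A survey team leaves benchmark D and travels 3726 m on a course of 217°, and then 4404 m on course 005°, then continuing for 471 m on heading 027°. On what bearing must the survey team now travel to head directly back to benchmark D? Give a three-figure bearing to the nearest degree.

138°

Leg 1 (217°, 3726 m): east 3726 sin 217° = -2242.36, north 3726 cos 217° = -2975.72
Leg 2 (005°, 4404 m): east 4404 sin 5° = 383.83, north 4404 cos 5° = 4387.24
Leg 3 (027°, 471 m): east 471 sin 27° = 213.83, north 471 cos 27° = 419.66
Net displacement: -1644.70 east, 1831.19 north. Direction back to start is (1644.70, -1831.19): bearing = atan2(1644.70, -1831.19) mod 360° = 138.07° ≈ 138°.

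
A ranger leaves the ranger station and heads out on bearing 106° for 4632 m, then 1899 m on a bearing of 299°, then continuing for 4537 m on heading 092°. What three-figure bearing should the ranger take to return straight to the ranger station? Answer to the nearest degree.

274°

Leg 1 (106°, 4632 m): east 4632 sin 106° = 4452.56, north 4632 cos 106° = -1276.75
Leg 2 (299°, 1899 m): east 1899 sin 299° = -1660.90, north 1899 cos 299° = 920.65
Leg 3 (092°, 4537 m): east 4537 sin 92° = 4534.24, north 4537 cos 92° = -158.34
Net displacement: 7325.90 east, -514.44 north. Direction back to start is (-7325.90, 514.44): bearing = atan2(-7325.90, 514.44) mod 360° = 274.02° ≈ 274°.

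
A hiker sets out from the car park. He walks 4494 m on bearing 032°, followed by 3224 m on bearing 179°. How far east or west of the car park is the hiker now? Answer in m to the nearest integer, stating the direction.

Leg 1 (032°, 4494 m): east 4494 sin 32° = 2381.46, north 4494 cos 32° = 3811.13
Leg 2 (179°, 3224 m): east 3224 sin 179° = 56.27, north 3224 cos 179° = -3223.51
Net east component: 2437.72 m.

2438 m east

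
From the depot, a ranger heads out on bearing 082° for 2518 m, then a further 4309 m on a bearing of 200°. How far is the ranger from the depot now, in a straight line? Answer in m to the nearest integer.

Leg 1 (082°, 2518 m): east 2518 sin 82° = 2493.49, north 2518 cos 82° = 350.44
Leg 2 (200°, 4309 m): east 4309 sin 200° = -1473.76, north 4309 cos 200° = -4049.14
Net: 1019.73 east, -3698.70 north. Distance = √((1019.73)² + (-3698.70)²) = 3836.693 m.

3837 m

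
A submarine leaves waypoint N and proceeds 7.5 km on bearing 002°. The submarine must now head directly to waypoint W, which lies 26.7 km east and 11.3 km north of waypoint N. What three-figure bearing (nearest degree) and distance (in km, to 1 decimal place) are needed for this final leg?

082°, 26.7 km

Leg 1 (002°, 7.5 km): east 7.5 sin 2° = 0.26, north 7.5 cos 2° = 7.50
Current position: (0.26, 7.50). Target: (26.7, 11.3). Remaining: Δeast = 26.44, Δnorth = 3.80.
Bearing = atan2(26.44, 3.80) mod 360° = 81.81°; distance = √((26.44)² + (3.80)²) = 26.711 km.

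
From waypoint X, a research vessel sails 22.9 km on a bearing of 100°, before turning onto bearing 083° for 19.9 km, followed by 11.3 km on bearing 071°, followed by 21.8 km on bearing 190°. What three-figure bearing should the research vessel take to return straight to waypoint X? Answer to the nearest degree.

Leg 1 (100°, 22.9 km): east 22.9 sin 100° = 22.55, north 22.9 cos 100° = -3.98
Leg 2 (083°, 19.9 km): east 19.9 sin 83° = 19.75, north 19.9 cos 83° = 2.43
Leg 3 (071°, 11.3 km): east 11.3 sin 71° = 10.68, north 11.3 cos 71° = 3.68
Leg 4 (190°, 21.8 km): east 21.8 sin 190° = -3.79, north 21.8 cos 190° = -21.47
Net displacement: 49.20 east, -19.34 north. Direction back to start is (-49.20, 19.34): bearing = atan2(-49.20, 19.34) mod 360° = 291.46° ≈ 291°.

291°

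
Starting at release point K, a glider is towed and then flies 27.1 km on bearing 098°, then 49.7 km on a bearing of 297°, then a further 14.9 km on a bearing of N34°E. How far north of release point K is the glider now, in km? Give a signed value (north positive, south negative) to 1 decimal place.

Leg 1 (098°, 27.1 km): east 27.1 sin 98° = 26.84, north 27.1 cos 98° = -3.77
Leg 2 (297°, 49.7 km): east 49.7 sin 297° = -44.28, north 49.7 cos 297° = 22.56
Leg 3 (N34°E, 14.9 km): east 14.9 sin 34° = 8.33, north 14.9 cos 34° = 12.35
Net north component: 31.14 km.

31.1 km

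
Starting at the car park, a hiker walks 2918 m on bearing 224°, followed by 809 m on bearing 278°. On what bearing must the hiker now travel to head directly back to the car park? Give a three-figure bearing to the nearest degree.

Leg 1 (224°, 2918 m): east 2918 sin 224° = -2027.01, north 2918 cos 224° = -2099.03
Leg 2 (278°, 809 m): east 809 sin 278° = -801.13, north 809 cos 278° = 112.59
Net displacement: -2828.14 east, -1986.44 north. Direction back to start is (2828.14, 1986.44): bearing = atan2(2828.14, 1986.44) mod 360° = 54.92° ≈ 055°.

055°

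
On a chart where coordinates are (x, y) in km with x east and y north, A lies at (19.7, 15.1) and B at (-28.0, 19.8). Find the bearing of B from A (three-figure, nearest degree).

276°

Δeast = -28.0 − 19.7 = -47.70; Δnorth = 19.8 − 15.1 = 4.70.
Bearing = atan2(Δeast, Δnorth) mod 360° = 275.63° ≈ 276°.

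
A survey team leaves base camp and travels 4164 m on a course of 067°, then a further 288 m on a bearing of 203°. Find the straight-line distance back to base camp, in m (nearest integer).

3962 m

Leg 1 (067°, 4164 m): east 4164 sin 67° = 3832.98, north 4164 cos 67° = 1627.00
Leg 2 (203°, 288 m): east 288 sin 203° = -112.53, north 288 cos 203° = -265.11
Net: 3720.45 east, 1361.90 north. Distance = √((3720.45)² + (1361.90)²) = 3961.885 m.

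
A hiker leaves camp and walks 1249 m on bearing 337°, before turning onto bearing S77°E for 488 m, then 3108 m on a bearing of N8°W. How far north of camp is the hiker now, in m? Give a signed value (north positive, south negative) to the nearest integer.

4118 m

Leg 1 (337°, 1249 m): east 1249 sin 337° = -488.02, north 1249 cos 337° = 1149.71
Leg 2 (S77°E, 488 m): east 488 sin 103° = 475.49, north 488 cos 103° = -109.78
Leg 3 (N8°W, 3108 m): east 3108 sin 352° = -432.55, north 3108 cos 352° = 3077.75
Net north component: 4117.69 m.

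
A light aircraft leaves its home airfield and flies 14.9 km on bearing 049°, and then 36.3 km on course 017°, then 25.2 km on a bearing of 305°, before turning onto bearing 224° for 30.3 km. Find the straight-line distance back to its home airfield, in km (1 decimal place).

Leg 1 (049°, 14.9 km): east 14.9 sin 49° = 11.25, north 14.9 cos 49° = 9.78
Leg 2 (017°, 36.3 km): east 36.3 sin 17° = 10.61, north 36.3 cos 17° = 34.71
Leg 3 (305°, 25.2 km): east 25.2 sin 305° = -20.64, north 25.2 cos 305° = 14.45
Leg 4 (224°, 30.3 km): east 30.3 sin 224° = -21.05, north 30.3 cos 224° = -21.80
Net: -19.83 east, 37.15 north. Distance = √((-19.83)² + (37.15)²) = 42.110 km.

42.1 km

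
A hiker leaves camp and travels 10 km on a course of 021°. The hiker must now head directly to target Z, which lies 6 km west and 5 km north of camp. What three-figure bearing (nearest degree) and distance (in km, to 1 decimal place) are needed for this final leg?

Leg 1 (021°, 10 km): east 10 sin 21° = 3.58, north 10 cos 21° = 9.34
Current position: (3.58, 9.34). Target: (-6, 5). Remaining: Δeast = -9.58, Δnorth = -4.34.
Bearing = atan2(-9.58, -4.34) mod 360° = 245.66°; distance = √((-9.58)² + (-4.34)²) = 10.519 km.

246°, 10.5 km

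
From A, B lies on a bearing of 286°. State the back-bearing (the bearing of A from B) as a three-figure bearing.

106°

Back-bearing = 286° − 180° = 106°.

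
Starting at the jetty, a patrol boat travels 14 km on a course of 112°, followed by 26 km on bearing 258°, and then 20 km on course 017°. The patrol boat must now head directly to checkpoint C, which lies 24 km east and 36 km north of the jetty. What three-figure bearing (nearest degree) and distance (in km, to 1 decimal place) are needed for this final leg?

Leg 1 (112°, 14 km): east 14 sin 112° = 12.98, north 14 cos 112° = -5.24
Leg 2 (258°, 26 km): east 26 sin 258° = -25.43, north 26 cos 258° = -5.41
Leg 3 (017°, 20 km): east 20 sin 17° = 5.85, north 20 cos 17° = 19.13
Current position: (-6.60, 8.48). Target: (24, 36). Remaining: Δeast = 30.60, Δnorth = 27.52.
Bearing = atan2(30.60, 27.52) mod 360° = 48.03°; distance = √((30.60)² + (27.52)²) = 41.160 km.

048°, 41.2 km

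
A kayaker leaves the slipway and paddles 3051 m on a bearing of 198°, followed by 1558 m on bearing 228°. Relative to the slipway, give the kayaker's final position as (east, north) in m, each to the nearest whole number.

Leg 1 (198°, 3051 m): east 3051 sin 198° = -942.81, north 3051 cos 198° = -2901.67
Leg 2 (228°, 1558 m): east 1558 sin 228° = -1157.82, north 1558 cos 228° = -1042.51
Summing: -2100.63 m east, -3944.18 m north → (-2101, -3944).

(-2101, -3944)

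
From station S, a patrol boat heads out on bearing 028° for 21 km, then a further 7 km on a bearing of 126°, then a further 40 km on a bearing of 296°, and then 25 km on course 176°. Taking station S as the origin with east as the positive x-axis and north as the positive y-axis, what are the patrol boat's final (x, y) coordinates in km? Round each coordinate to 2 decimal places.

(-18.69, 7.02)

Leg 1 (028°, 21 km): east 21 sin 28° = 9.86, north 21 cos 28° = 18.54
Leg 2 (126°, 7 km): east 7 sin 126° = 5.66, north 7 cos 126° = -4.11
Leg 3 (296°, 40 km): east 40 sin 296° = -35.95, north 40 cos 296° = 17.53
Leg 4 (176°, 25 km): east 25 sin 176° = 1.74, north 25 cos 176° = -24.94
Summing: -18.69 km east, 7.02 km north → (-18.69, 7.02).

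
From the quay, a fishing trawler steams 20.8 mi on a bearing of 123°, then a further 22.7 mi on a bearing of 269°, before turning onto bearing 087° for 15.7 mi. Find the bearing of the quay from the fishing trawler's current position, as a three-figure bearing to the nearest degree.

316°

Leg 1 (123°, 20.8 mi): east 20.8 sin 123° = 17.44, north 20.8 cos 123° = -11.33
Leg 2 (269°, 22.7 mi): east 22.7 sin 269° = -22.70, north 22.7 cos 269° = -0.40
Leg 3 (087°, 15.7 mi): east 15.7 sin 87° = 15.68, north 15.7 cos 87° = 0.82
Net displacement: 10.43 east, -10.90 north. Direction back to start is (-10.43, 10.90): bearing = atan2(-10.43, 10.90) mod 360° = 316.28° ≈ 316°.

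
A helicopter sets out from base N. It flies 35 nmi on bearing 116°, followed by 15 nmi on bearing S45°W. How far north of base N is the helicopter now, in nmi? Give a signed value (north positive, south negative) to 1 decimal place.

-25.9 nmi

Leg 1 (116°, 35 nmi): east 35 sin 116° = 31.46, north 35 cos 116° = -15.34
Leg 2 (S45°W, 15 nmi): east 15 sin 225° = -10.61, north 15 cos 225° = -10.61
Net north component: -25.95 nmi.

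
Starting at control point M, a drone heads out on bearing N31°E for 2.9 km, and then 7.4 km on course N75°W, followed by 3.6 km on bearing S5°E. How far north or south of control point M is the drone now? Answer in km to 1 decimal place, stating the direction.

0.8 km north

Leg 1 (N31°E, 2.9 km): east 2.9 sin 31° = 1.49, north 2.9 cos 31° = 2.49
Leg 2 (N75°W, 7.4 km): east 7.4 sin 285° = -7.15, north 7.4 cos 285° = 1.92
Leg 3 (S5°E, 3.6 km): east 3.6 sin 175° = 0.31, north 3.6 cos 175° = -3.59
Net north component: 0.81 km.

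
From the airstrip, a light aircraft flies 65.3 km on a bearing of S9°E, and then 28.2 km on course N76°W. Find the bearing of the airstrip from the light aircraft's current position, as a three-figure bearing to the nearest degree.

017°

Leg 1 (S9°E, 65.3 km): east 65.3 sin 171° = 10.22, north 65.3 cos 171° = -64.50
Leg 2 (N76°W, 28.2 km): east 28.2 sin 284° = -27.36, north 28.2 cos 284° = 6.82
Net displacement: -17.15 east, -57.67 north. Direction back to start is (17.15, 57.67): bearing = atan2(17.15, 57.67) mod 360° = 16.56° ≈ 017°.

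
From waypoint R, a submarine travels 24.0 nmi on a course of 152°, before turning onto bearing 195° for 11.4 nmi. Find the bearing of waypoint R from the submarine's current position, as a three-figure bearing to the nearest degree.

346°

Leg 1 (152°, 24.0 nmi): east 24.0 sin 152° = 11.27, north 24.0 cos 152° = -21.19
Leg 2 (195°, 11.4 nmi): east 11.4 sin 195° = -2.95, north 11.4 cos 195° = -11.01
Net displacement: 8.32 east, -32.20 north. Direction back to start is (-8.32, 32.20): bearing = atan2(-8.32, 32.20) mod 360° = 345.52° ≈ 346°.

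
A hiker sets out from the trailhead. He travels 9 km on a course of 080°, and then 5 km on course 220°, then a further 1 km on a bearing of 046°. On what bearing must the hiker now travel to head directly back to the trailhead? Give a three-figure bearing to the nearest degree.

Leg 1 (080°, 9 km): east 9 sin 80° = 8.86, north 9 cos 80° = 1.56
Leg 2 (220°, 5 km): east 5 sin 220° = -3.21, north 5 cos 220° = -3.83
Leg 3 (046°, 1 km): east 1 sin 46° = 0.72, north 1 cos 46° = 0.69
Net displacement: 6.37 east, -1.57 north. Direction back to start is (-6.37, 1.57): bearing = atan2(-6.37, 1.57) mod 360° = 283.87° ≈ 284°.

284°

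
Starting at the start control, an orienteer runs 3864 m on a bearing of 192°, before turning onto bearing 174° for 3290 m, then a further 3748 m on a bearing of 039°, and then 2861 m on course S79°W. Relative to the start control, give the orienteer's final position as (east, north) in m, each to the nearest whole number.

(-909, -4685)

Leg 1 (192°, 3864 m): east 3864 sin 192° = -803.37, north 3864 cos 192° = -3779.56
Leg 2 (174°, 3290 m): east 3290 sin 174° = 343.90, north 3290 cos 174° = -3271.98
Leg 3 (039°, 3748 m): east 3748 sin 39° = 2358.69, north 3748 cos 39° = 2912.74
Leg 4 (S79°W, 2861 m): east 2861 sin 259° = -2808.44, north 2861 cos 259° = -545.90
Summing: -909.21 m east, -4684.70 m north → (-909, -4685).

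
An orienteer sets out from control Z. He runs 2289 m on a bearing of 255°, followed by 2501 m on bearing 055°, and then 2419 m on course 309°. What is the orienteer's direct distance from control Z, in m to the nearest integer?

Leg 1 (255°, 2289 m): east 2289 sin 255° = -2211.00, north 2289 cos 255° = -592.44
Leg 2 (055°, 2501 m): east 2501 sin 55° = 2048.70, north 2501 cos 55° = 1434.51
Leg 3 (309°, 2419 m): east 2419 sin 309° = -1879.92, north 2419 cos 309° = 1522.33
Net: -2042.22 east, 2364.40 north. Distance = √((-2042.22)² + (2364.40)²) = 3124.272 m.

3124 m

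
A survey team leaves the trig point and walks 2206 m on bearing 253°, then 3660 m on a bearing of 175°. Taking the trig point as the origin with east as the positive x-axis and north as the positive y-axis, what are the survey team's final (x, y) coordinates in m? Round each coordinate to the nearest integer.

(-1791, -4291)

Leg 1 (253°, 2206 m): east 2206 sin 253° = -2109.61, north 2206 cos 253° = -644.97
Leg 2 (175°, 3660 m): east 3660 sin 175° = 318.99, north 3660 cos 175° = -3646.07
Summing: -1790.62 m east, -4291.04 m north → (-1791, -4291).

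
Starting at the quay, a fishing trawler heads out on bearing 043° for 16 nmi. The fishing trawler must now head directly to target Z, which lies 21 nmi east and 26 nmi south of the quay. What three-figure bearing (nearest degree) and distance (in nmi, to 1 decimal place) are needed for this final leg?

165°, 39.0 nmi

Leg 1 (043°, 16 nmi): east 16 sin 43° = 10.91, north 16 cos 43° = 11.70
Current position: (10.91, 11.70). Target: (21, -26). Remaining: Δeast = 10.09, Δnorth = -37.70.
Bearing = atan2(10.09, -37.70) mod 360° = 165.02°; distance = √((10.09)² + (-37.70)²) = 39.028 nmi.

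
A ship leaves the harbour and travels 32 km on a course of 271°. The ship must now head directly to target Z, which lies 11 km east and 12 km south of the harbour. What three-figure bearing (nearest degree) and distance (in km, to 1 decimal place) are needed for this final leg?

Leg 1 (271°, 32 km): east 32 sin 271° = -32.00, north 32 cos 271° = 0.56
Current position: (-32.00, 0.56). Target: (11, -12). Remaining: Δeast = 43.00, Δnorth = -12.56.
Bearing = atan2(43.00, -12.56) mod 360° = 106.28°; distance = √((43.00)² + (-12.56)²) = 44.792 km.

106°, 44.8 km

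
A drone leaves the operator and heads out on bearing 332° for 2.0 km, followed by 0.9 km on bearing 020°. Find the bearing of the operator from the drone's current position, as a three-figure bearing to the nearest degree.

Leg 1 (332°, 2.0 km): east 2.0 sin 332° = -0.94, north 2.0 cos 332° = 1.77
Leg 2 (020°, 0.9 km): east 0.9 sin 20° = 0.31, north 0.9 cos 20° = 0.85
Net displacement: -0.63 east, 2.61 north. Direction back to start is (0.63, -2.61): bearing = atan2(0.63, -2.61) mod 360° = 166.41° ≈ 166°.

166°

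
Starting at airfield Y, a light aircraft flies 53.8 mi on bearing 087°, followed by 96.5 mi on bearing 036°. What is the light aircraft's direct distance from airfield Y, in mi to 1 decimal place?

Leg 1 (087°, 53.8 mi): east 53.8 sin 87° = 53.73, north 53.8 cos 87° = 2.82
Leg 2 (036°, 96.5 mi): east 96.5 sin 36° = 56.72, north 96.5 cos 36° = 78.07
Net: 110.45 east, 80.89 north. Distance = √((110.45)² + (80.89)²) = 136.898 mi.

136.9 mi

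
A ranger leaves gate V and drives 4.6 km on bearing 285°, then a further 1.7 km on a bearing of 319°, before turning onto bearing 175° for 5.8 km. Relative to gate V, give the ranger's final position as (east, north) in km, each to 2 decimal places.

(-5.05, -3.30)

Leg 1 (285°, 4.6 km): east 4.6 sin 285° = -4.44, north 4.6 cos 285° = 1.19
Leg 2 (319°, 1.7 km): east 1.7 sin 319° = -1.12, north 1.7 cos 319° = 1.28
Leg 3 (175°, 5.8 km): east 5.8 sin 175° = 0.51, north 5.8 cos 175° = -5.78
Summing: -5.05 km east, -3.30 km north → (-5.05, -3.30).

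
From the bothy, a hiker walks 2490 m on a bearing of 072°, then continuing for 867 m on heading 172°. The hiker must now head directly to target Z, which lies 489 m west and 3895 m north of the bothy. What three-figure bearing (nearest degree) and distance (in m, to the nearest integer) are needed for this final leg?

323°, 4974 m

Leg 1 (072°, 2490 m): east 2490 sin 72° = 2368.13, north 2490 cos 72° = 769.45
Leg 2 (172°, 867 m): east 867 sin 172° = 120.66, north 867 cos 172° = -858.56
Current position: (2488.79, -89.11). Target: (-489, 3895). Remaining: Δeast = -2977.79, Δnorth = 3984.11.
Bearing = atan2(-2977.79, 3984.11) mod 360° = 323.22°; distance = √((-2977.79)² + (3984.11)²) = 4973.971 m.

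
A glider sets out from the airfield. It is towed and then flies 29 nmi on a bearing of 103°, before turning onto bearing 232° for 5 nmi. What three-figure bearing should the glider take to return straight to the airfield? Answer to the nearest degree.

Leg 1 (103°, 29 nmi): east 29 sin 103° = 28.26, north 29 cos 103° = -6.52
Leg 2 (232°, 5 nmi): east 5 sin 232° = -3.94, north 5 cos 232° = -3.08
Net displacement: 24.32 east, -9.60 north. Direction back to start is (-24.32, 9.60): bearing = atan2(-24.32, 9.60) mod 360° = 291.55° ≈ 292°.

292°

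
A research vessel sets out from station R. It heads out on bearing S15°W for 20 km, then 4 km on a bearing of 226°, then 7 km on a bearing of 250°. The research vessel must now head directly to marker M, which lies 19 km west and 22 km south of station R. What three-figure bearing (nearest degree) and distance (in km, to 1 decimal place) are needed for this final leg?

Leg 1 (S15°W, 20 km): east 20 sin 195° = -5.18, north 20 cos 195° = -19.32
Leg 2 (226°, 4 km): east 4 sin 226° = -2.88, north 4 cos 226° = -2.78
Leg 3 (250°, 7 km): east 7 sin 250° = -6.58, north 7 cos 250° = -2.39
Current position: (-14.63, -24.49). Target: (-19, -22). Remaining: Δeast = -4.37, Δnorth = 2.49.
Bearing = atan2(-4.37, 2.49) mod 360° = 299.70°; distance = √((-4.37)² + (2.49)²) = 5.029 km.

300°, 5.0 km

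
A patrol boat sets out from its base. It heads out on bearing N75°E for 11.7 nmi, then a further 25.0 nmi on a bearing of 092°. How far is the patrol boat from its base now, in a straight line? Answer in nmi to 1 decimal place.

36.4 nmi

Leg 1 (N75°E, 11.7 nmi): east 11.7 sin 75° = 11.30, north 11.7 cos 75° = 3.03
Leg 2 (092°, 25.0 nmi): east 25.0 sin 92° = 24.98, north 25.0 cos 92° = -0.87
Net: 36.29 east, 2.16 north. Distance = √((36.29)² + (2.16)²) = 36.350 nmi.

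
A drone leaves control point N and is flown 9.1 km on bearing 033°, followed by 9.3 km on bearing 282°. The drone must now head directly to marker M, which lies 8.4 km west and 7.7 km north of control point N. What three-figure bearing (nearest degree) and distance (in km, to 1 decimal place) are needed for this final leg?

246°, 4.7 km

Leg 1 (033°, 9.1 km): east 9.1 sin 33° = 4.96, north 9.1 cos 33° = 7.63
Leg 2 (282°, 9.3 km): east 9.3 sin 282° = -9.10, north 9.3 cos 282° = 1.93
Current position: (-4.14, 9.57). Target: (-8.4, 7.7). Remaining: Δeast = -4.26, Δnorth = -1.87.
Bearing = atan2(-4.26, -1.87) mod 360° = 246.35°; distance = √((-4.26)² + (-1.87)²) = 4.650 km.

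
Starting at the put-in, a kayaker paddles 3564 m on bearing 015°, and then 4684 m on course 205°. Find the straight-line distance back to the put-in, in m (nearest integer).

1327 m

Leg 1 (015°, 3564 m): east 3564 sin 15° = 922.43, north 3564 cos 15° = 3442.56
Leg 2 (205°, 4684 m): east 4684 sin 205° = -1979.54, north 4684 cos 205° = -4245.15
Net: -1057.11 east, -802.59 north. Distance = √((-1057.11)² + (-802.59)²) = 1327.265 m.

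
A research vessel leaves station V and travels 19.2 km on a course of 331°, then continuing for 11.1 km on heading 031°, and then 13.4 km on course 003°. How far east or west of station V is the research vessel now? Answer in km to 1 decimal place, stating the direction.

Leg 1 (331°, 19.2 km): east 19.2 sin 331° = -9.31, north 19.2 cos 331° = 16.79
Leg 2 (031°, 11.1 km): east 11.1 sin 31° = 5.72, north 11.1 cos 31° = 9.51
Leg 3 (003°, 13.4 km): east 13.4 sin 3° = 0.70, north 13.4 cos 3° = 13.38
Net east component: -2.89 km.

2.9 km west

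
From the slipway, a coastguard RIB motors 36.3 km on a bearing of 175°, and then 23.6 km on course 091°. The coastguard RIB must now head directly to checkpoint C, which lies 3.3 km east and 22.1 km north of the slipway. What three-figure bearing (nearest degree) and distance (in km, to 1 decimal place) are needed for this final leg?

Leg 1 (175°, 36.3 km): east 36.3 sin 175° = 3.16, north 36.3 cos 175° = -36.16
Leg 2 (091°, 23.6 km): east 23.6 sin 91° = 23.60, north 23.6 cos 91° = -0.41
Current position: (26.76, -36.57). Target: (3.3, 22.1). Remaining: Δeast = -23.46, Δnorth = 58.67.
Bearing = atan2(-23.46, 58.67) mod 360° = 338.21°; distance = √((-23.46)² + (58.67)²) = 63.190 km.

338°, 63.2 km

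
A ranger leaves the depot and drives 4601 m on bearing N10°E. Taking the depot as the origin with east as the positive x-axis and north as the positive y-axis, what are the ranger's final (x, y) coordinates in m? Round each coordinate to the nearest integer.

Leg 1 (N10°E, 4601 m): east 4601 sin 10° = 798.96, north 4601 cos 10° = 4531.10
Summing: 798.96 m east, 4531.10 m north → (799, 4531).

(799, 4531)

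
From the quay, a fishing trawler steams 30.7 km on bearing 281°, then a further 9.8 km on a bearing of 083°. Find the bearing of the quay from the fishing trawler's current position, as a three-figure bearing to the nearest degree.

Leg 1 (281°, 30.7 km): east 30.7 sin 281° = -30.14, north 30.7 cos 281° = 5.86
Leg 2 (083°, 9.8 km): east 9.8 sin 83° = 9.73, north 9.8 cos 83° = 1.19
Net displacement: -20.41 east, 7.05 north. Direction back to start is (20.41, -7.05): bearing = atan2(20.41, -7.05) mod 360° = 109.06° ≈ 109°.

109°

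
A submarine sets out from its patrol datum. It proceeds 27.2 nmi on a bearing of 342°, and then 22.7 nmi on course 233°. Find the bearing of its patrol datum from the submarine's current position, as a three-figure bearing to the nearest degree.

115°

Leg 1 (342°, 27.2 nmi): east 27.2 sin 342° = -8.41, north 27.2 cos 342° = 25.87
Leg 2 (233°, 22.7 nmi): east 22.7 sin 233° = -18.13, north 22.7 cos 233° = -13.66
Net displacement: -26.53 east, 12.21 north. Direction back to start is (26.53, -12.21): bearing = atan2(26.53, -12.21) mod 360° = 114.71° ≈ 115°.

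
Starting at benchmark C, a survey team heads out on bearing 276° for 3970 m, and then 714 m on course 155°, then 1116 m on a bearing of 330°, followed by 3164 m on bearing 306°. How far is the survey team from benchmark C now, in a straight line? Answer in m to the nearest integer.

Leg 1 (276°, 3970 m): east 3970 sin 276° = -3948.25, north 3970 cos 276° = 414.98
Leg 2 (155°, 714 m): east 714 sin 155° = 301.75, north 714 cos 155° = -647.10
Leg 3 (330°, 1116 m): east 1116 sin 330° = -558.00, north 1116 cos 330° = 966.48
Leg 4 (306°, 3164 m): east 3164 sin 306° = -2559.73, north 3164 cos 306° = 1859.75
Net: -6764.23 east, 2594.11 north. Distance = √((-6764.23)² + (2594.11)²) = 7244.601 m.

7245 m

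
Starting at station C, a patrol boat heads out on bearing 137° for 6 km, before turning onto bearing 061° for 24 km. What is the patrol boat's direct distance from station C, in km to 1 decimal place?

Leg 1 (137°, 6 km): east 6 sin 137° = 4.09, north 6 cos 137° = -4.39
Leg 2 (061°, 24 km): east 24 sin 61° = 20.99, north 24 cos 61° = 11.64
Net: 25.08 east, 7.25 north. Distance = √((25.08)² + (7.25)²) = 26.109 km.

26.1 km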